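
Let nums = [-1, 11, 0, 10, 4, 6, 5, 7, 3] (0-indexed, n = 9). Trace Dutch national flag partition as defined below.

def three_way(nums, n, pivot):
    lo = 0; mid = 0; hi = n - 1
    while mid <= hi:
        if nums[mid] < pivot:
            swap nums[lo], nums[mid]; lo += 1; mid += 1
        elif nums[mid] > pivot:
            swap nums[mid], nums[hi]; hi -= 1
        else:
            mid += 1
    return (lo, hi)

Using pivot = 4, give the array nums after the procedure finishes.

pivot = 4; lo=0, mid=0, hi=8
nums[mid]=-1<4: swap nums[0],nums[0]; lo=1,mid=1 → [-1, 11, 0, 10, 4, 6, 5, 7, 3]
nums[mid]=11>4: swap nums[1],nums[8]; hi=7 → [-1, 3, 0, 10, 4, 6, 5, 7, 11]
nums[mid]=3<4: swap nums[1],nums[1]; lo=2,mid=2 → [-1, 3, 0, 10, 4, 6, 5, 7, 11]
nums[mid]=0<4: swap nums[2],nums[2]; lo=3,mid=3 → [-1, 3, 0, 10, 4, 6, 5, 7, 11]
nums[mid]=10>4: swap nums[3],nums[7]; hi=6 → [-1, 3, 0, 7, 4, 6, 5, 10, 11]
nums[mid]=7>4: swap nums[3],nums[6]; hi=5 → [-1, 3, 0, 5, 4, 6, 7, 10, 11]
nums[mid]=5>4: swap nums[3],nums[5]; hi=4 → [-1, 3, 0, 6, 4, 5, 7, 10, 11]
nums[mid]=6>4: swap nums[3],nums[4]; hi=3 → [-1, 3, 0, 4, 6, 5, 7, 10, 11]
nums[mid]=4=4: mid=4
end: lo=3, hi=3; nums = [-1, 3, 0, 4, 6, 5, 7, 10, 11]

[-1, 3, 0, 4, 6, 5, 7, 10, 11]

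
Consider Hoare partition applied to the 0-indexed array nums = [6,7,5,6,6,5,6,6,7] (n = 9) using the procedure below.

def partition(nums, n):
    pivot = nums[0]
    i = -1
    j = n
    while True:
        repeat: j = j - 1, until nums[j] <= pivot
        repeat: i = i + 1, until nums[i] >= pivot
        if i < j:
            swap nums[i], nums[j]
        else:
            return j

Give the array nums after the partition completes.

pivot=6
j stops at 7 (6), i stops at 0 (6); swap ⇒ [6,7,5,6,6,5,6,6,7]
j stops at 6 (6), i stops at 1 (7); swap ⇒ [6,6,5,6,6,5,7,6,7]
j stops at 5 (5), i stops at 3 (6); swap ⇒ [6,6,5,5,6,6,7,6,7]
j stops at 4, i stops at 4; i≥j ⇒ return 4. nums=[6,6,5,5,6,6,7,6,7]

[6,6,5,5,6,6,7,6,7]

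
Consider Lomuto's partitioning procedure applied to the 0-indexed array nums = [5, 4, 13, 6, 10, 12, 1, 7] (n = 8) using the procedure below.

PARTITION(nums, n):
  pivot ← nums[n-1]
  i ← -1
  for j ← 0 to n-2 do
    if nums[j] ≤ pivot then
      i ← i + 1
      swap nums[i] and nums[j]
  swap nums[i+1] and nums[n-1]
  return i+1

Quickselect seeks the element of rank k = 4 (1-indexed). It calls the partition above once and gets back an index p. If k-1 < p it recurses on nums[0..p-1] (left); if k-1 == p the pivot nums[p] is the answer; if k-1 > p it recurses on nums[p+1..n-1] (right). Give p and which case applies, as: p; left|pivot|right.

4; left

pivot=7, i=-1
j=0: 5≤7, i=0, swap(0,0) ⇒ [5, 4, 13, 6, 10, 12, 1, 7]
j=1: 4≤7, i=1, swap(1,1) ⇒ [5, 4, 13, 6, 10, 12, 1, 7]
j=2: 13>7, skip
j=3: 6≤7, i=2, swap(2,3) ⇒ [5, 4, 6, 13, 10, 12, 1, 7]
j=4: 10>7, skip
j=5: 12>7, skip
j=6: 1≤7, i=3, swap(3,6) ⇒ [5, 4, 6, 1, 10, 12, 13, 7]
swap(4,7) ⇒ [5, 4, 6, 1, 7, 12, 13, 10]; return 4
p = 4; k-1 = 3 < 4 ⇒ left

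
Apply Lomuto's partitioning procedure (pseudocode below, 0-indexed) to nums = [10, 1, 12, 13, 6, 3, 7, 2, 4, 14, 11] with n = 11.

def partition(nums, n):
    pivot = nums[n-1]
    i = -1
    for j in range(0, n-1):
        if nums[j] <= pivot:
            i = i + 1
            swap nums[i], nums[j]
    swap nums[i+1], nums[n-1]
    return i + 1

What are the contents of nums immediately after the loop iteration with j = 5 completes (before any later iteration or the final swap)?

pivot = nums[10] = 11; i = -1
j=0: nums[0]=10 ≤ 11 → i=0, swap nums[0],nums[0] (no change) → [10, 1, 12, 13, 6, 3, 7, 2, 4, 14, 11]
j=1: nums[1]=1 ≤ 11 → i=1, swap nums[1],nums[1] (no change) → [10, 1, 12, 13, 6, 3, 7, 2, 4, 14, 11]
j=2: nums[2]=12 > 11 → no swap
j=3: nums[3]=13 > 11 → no swap
j=4: nums[4]=6 ≤ 11 → i=2, swap nums[2],nums[4] → [10, 1, 6, 13, 12, 3, 7, 2, 4, 14, 11]
j=5: nums[5]=3 ≤ 11 → i=3, swap nums[3],nums[5] → [10, 1, 6, 3, 12, 13, 7, 2, 4, 14, 11]
(after j=5) nums = [10, 1, 6, 3, 12, 13, 7, 2, 4, 14, 11]

[10, 1, 6, 3, 12, 13, 7, 2, 4, 14, 11]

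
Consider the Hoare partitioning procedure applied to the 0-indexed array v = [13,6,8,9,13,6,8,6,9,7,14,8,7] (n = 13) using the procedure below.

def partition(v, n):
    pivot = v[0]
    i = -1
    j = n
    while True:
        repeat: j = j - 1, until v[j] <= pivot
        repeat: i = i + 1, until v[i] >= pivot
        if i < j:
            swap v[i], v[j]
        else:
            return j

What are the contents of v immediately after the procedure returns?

[7,6,8,9,8,6,8,6,9,7,14,13,13]

pivot = v[0] = 13; i = -1, j = 13
j→12 (v[12]=7≤13), i→0 (v[0]=13≥13); i<j, swap → [7,6,8,9,13,6,8,6,9,7,14,8,13]
j→11 (v[11]=8≤13), i→4 (v[4]=13≥13); i<j, swap → [7,6,8,9,8,6,8,6,9,7,14,13,13]
j→9, i→10; i≥j, return j=9. v = [7,6,8,9,8,6,8,6,9,7,14,13,13]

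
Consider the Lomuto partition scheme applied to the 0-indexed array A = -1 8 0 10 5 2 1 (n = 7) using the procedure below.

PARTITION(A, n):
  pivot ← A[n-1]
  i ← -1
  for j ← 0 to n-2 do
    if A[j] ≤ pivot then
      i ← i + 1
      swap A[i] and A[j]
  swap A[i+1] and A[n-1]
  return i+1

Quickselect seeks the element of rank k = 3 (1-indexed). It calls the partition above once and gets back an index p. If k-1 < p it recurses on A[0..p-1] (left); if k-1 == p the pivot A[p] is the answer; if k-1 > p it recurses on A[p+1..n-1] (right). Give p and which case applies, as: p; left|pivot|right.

2; pivot

pivot = A[6] = 1; i = -1
j=0: A[0]=-1 ≤ 1 → i=0, swap A[0],A[0] (no change) → -1 8 0 10 5 2 1
j=1: A[1]=8 > 1 → no swap
j=2: A[2]=0 ≤ 1 → i=1, swap A[1],A[2] → -1 0 8 10 5 2 1
j=3: A[3]=10 > 1 → no swap
j=4: A[4]=5 > 1 → no swap
j=5: A[5]=2 > 1 → no swap
final swap A[2],A[6] → -1 0 1 10 5 2 8; return 2
p = 2; k-1 = 2 == 2 ⇒ pivot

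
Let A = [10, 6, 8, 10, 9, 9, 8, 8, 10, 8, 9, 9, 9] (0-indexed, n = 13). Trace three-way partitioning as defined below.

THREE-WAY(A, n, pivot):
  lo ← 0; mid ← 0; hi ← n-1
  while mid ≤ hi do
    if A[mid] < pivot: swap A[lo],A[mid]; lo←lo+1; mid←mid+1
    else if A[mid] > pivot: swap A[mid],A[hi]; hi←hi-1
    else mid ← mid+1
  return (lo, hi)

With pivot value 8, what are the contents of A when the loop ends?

[6, 8, 8, 8, 8, 9, 9, 10, 10, 9, 9, 9, 10]

pivot = 8; lo=0, mid=0, hi=12
A[mid]=10>8: swap A[0],A[12]; hi=11 → [9, 6, 8, 10, 9, 9, 8, 8, 10, 8, 9, 9, 10]
A[mid]=9>8: swap A[0],A[11]; hi=10 → [9, 6, 8, 10, 9, 9, 8, 8, 10, 8, 9, 9, 10]
A[mid]=9>8: swap A[0],A[10]; hi=9 → [9, 6, 8, 10, 9, 9, 8, 8, 10, 8, 9, 9, 10]
A[mid]=9>8: swap A[0],A[9]; hi=8 → [8, 6, 8, 10, 9, 9, 8, 8, 10, 9, 9, 9, 10]
A[mid]=8=8: mid=1
A[mid]=6<8: swap A[0],A[1]; lo=1,mid=2 → [6, 8, 8, 10, 9, 9, 8, 8, 10, 9, 9, 9, 10]
A[mid]=8=8: mid=3
A[mid]=10>8: swap A[3],A[8]; hi=7 → [6, 8, 8, 10, 9, 9, 8, 8, 10, 9, 9, 9, 10]
A[mid]=10>8: swap A[3],A[7]; hi=6 → [6, 8, 8, 8, 9, 9, 8, 10, 10, 9, 9, 9, 10]
A[mid]=8=8: mid=4
A[mid]=9>8: swap A[4],A[6]; hi=5 → [6, 8, 8, 8, 8, 9, 9, 10, 10, 9, 9, 9, 10]
A[mid]=8=8: mid=5
A[mid]=9>8: swap A[5],A[5]; hi=4 → [6, 8, 8, 8, 8, 9, 9, 10, 10, 9, 9, 9, 10]
end: lo=1, hi=4; A = [6, 8, 8, 8, 8, 9, 9, 10, 10, 9, 9, 9, 10]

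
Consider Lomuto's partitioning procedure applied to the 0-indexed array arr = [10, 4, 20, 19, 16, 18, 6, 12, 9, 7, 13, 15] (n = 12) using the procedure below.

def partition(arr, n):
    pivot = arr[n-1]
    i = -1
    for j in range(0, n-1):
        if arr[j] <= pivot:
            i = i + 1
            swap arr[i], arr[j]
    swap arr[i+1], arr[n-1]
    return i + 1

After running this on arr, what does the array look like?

[10, 4, 6, 12, 9, 7, 13, 15, 16, 18, 20, 19]

pivot=15, i=-1
j=0: 10≤15, i=0, swap(0,0) ⇒ [10, 4, 20, 19, 16, 18, 6, 12, 9, 7, 13, 15]
j=1: 4≤15, i=1, swap(1,1) ⇒ [10, 4, 20, 19, 16, 18, 6, 12, 9, 7, 13, 15]
j=2: 20>15, skip
j=3: 19>15, skip
j=4: 16>15, skip
j=5: 18>15, skip
j=6: 6≤15, i=2, swap(2,6) ⇒ [10, 4, 6, 19, 16, 18, 20, 12, 9, 7, 13, 15]
j=7: 12≤15, i=3, swap(3,7) ⇒ [10, 4, 6, 12, 16, 18, 20, 19, 9, 7, 13, 15]
j=8: 9≤15, i=4, swap(4,8) ⇒ [10, 4, 6, 12, 9, 18, 20, 19, 16, 7, 13, 15]
j=9: 7≤15, i=5, swap(5,9) ⇒ [10, 4, 6, 12, 9, 7, 20, 19, 16, 18, 13, 15]
j=10: 13≤15, i=6, swap(6,10) ⇒ [10, 4, 6, 12, 9, 7, 13, 19, 16, 18, 20, 15]
swap(7,11) ⇒ [10, 4, 6, 12, 9, 7, 13, 15, 16, 18, 20, 19]; return 7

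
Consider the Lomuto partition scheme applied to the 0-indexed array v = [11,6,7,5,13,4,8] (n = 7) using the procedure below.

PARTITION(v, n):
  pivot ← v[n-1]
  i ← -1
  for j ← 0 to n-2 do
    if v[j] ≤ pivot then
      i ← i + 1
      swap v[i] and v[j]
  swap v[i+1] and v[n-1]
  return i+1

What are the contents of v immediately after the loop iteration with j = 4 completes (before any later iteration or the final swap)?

[6,7,5,11,13,4,8]

pivot = v[6] = 8; i = -1
j=0: v[0]=11 > 8 → no swap
j=1: v[1]=6 ≤ 8 → i=0, swap v[0],v[1] → [6,11,7,5,13,4,8]
j=2: v[2]=7 ≤ 8 → i=1, swap v[1],v[2] → [6,7,11,5,13,4,8]
j=3: v[3]=5 ≤ 8 → i=2, swap v[2],v[3] → [6,7,5,11,13,4,8]
j=4: v[4]=13 > 8 → no swap
(after j=4) v = [6,7,5,11,13,4,8]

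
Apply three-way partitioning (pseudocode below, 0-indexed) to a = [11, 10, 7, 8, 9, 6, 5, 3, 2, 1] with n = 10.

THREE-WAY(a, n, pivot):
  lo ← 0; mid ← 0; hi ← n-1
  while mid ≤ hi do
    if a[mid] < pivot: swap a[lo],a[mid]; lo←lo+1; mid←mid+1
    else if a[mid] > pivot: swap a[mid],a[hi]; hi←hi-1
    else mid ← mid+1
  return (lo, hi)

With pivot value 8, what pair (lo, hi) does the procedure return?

lo=0 mid=0 hi=9
11>8: swap(0,9), hi=8 ⇒ [1, 10, 7, 8, 9, 6, 5, 3, 2, 11]
1<8: swap(0,0), lo=1 mid=1 ⇒ [1, 10, 7, 8, 9, 6, 5, 3, 2, 11]
10>8: swap(1,8), hi=7 ⇒ [1, 2, 7, 8, 9, 6, 5, 3, 10, 11]
2<8: swap(1,1), lo=2 mid=2 ⇒ [1, 2, 7, 8, 9, 6, 5, 3, 10, 11]
7<8: swap(2,2), lo=3 mid=3 ⇒ [1, 2, 7, 8, 9, 6, 5, 3, 10, 11]
8=8: mid=4
9>8: swap(4,7), hi=6 ⇒ [1, 2, 7, 8, 3, 6, 5, 9, 10, 11]
3<8: swap(3,4), lo=4 mid=5 ⇒ [1, 2, 7, 3, 8, 6, 5, 9, 10, 11]
6<8: swap(4,5), lo=5 mid=6 ⇒ [1, 2, 7, 3, 6, 8, 5, 9, 10, 11]
5<8: swap(5,6), lo=6 mid=7 ⇒ [1, 2, 7, 3, 6, 5, 8, 9, 10, 11]
done. lo=6 hi=6; a=[1, 2, 7, 3, 6, 5, 8, 9, 10, 11]

(6, 6)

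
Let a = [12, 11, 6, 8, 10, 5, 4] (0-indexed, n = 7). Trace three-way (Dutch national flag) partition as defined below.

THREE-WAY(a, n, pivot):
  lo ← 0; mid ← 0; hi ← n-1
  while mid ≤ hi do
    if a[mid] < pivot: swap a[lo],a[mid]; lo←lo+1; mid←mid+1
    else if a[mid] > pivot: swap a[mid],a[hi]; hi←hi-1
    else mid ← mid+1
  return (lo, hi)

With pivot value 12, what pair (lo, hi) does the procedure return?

(6, 6)

lo=0 mid=0 hi=6
12=12: mid=1
11<12: swap(0,1), lo=1 mid=2 ⇒ [11, 12, 6, 8, 10, 5, 4]
6<12: swap(1,2), lo=2 mid=3 ⇒ [11, 6, 12, 8, 10, 5, 4]
8<12: swap(2,3), lo=3 mid=4 ⇒ [11, 6, 8, 12, 10, 5, 4]
10<12: swap(3,4), lo=4 mid=5 ⇒ [11, 6, 8, 10, 12, 5, 4]
5<12: swap(4,5), lo=5 mid=6 ⇒ [11, 6, 8, 10, 5, 12, 4]
4<12: swap(5,6), lo=6 mid=7 ⇒ [11, 6, 8, 10, 5, 4, 12]
done. lo=6 hi=6; a=[11, 6, 8, 10, 5, 4, 12]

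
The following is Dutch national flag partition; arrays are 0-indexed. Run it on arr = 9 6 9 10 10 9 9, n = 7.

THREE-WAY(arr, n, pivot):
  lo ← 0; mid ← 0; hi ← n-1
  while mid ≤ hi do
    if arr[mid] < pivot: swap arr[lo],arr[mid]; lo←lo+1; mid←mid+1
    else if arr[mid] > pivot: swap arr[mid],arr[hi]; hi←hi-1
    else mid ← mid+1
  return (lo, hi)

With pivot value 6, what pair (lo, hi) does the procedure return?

pivot = 6; lo=0, mid=0, hi=6
arr[mid]=9>6: swap arr[0],arr[6]; hi=5 → 9 6 9 10 10 9 9
arr[mid]=9>6: swap arr[0],arr[5]; hi=4 → 9 6 9 10 10 9 9
arr[mid]=9>6: swap arr[0],arr[4]; hi=3 → 10 6 9 10 9 9 9
arr[mid]=10>6: swap arr[0],arr[3]; hi=2 → 10 6 9 10 9 9 9
arr[mid]=10>6: swap arr[0],arr[2]; hi=1 → 9 6 10 10 9 9 9
arr[mid]=9>6: swap arr[0],arr[1]; hi=0 → 6 9 10 10 9 9 9
arr[mid]=6=6: mid=1
end: lo=0, hi=0; arr = 6 9 10 10 9 9 9

(0, 0)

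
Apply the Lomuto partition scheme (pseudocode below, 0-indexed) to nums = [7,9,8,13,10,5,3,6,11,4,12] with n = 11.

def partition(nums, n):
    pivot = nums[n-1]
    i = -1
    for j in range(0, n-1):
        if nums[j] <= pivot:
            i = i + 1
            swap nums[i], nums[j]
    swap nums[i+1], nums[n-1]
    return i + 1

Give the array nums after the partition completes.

pivot = nums[10] = 12; i = -1
j=0: nums[0]=7 ≤ 12 → i=0, swap nums[0],nums[0] (no change) → [7,9,8,13,10,5,3,6,11,4,12]
j=1: nums[1]=9 ≤ 12 → i=1, swap nums[1],nums[1] (no change) → [7,9,8,13,10,5,3,6,11,4,12]
j=2: nums[2]=8 ≤ 12 → i=2, swap nums[2],nums[2] (no change) → [7,9,8,13,10,5,3,6,11,4,12]
j=3: nums[3]=13 > 12 → no swap
j=4: nums[4]=10 ≤ 12 → i=3, swap nums[3],nums[4] → [7,9,8,10,13,5,3,6,11,4,12]
j=5: nums[5]=5 ≤ 12 → i=4, swap nums[4],nums[5] → [7,9,8,10,5,13,3,6,11,4,12]
j=6: nums[6]=3 ≤ 12 → i=5, swap nums[5],nums[6] → [7,9,8,10,5,3,13,6,11,4,12]
j=7: nums[7]=6 ≤ 12 → i=6, swap nums[6],nums[7] → [7,9,8,10,5,3,6,13,11,4,12]
j=8: nums[8]=11 ≤ 12 → i=7, swap nums[7],nums[8] → [7,9,8,10,5,3,6,11,13,4,12]
j=9: nums[9]=4 ≤ 12 → i=8, swap nums[8],nums[9] → [7,9,8,10,5,3,6,11,4,13,12]
final swap nums[9],nums[10] → [7,9,8,10,5,3,6,11,4,12,13]; return 9

[7,9,8,10,5,3,6,11,4,12,13]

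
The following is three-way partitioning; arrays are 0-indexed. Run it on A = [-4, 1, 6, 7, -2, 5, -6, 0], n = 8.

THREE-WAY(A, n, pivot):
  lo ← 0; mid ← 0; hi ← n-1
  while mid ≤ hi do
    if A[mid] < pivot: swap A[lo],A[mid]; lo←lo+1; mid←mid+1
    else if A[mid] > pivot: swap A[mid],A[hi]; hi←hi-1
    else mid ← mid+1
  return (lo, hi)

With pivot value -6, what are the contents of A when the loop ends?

pivot = -6; lo=0, mid=0, hi=7
A[mid]=-4>-6: swap A[0],A[7]; hi=6 → [0, 1, 6, 7, -2, 5, -6, -4]
A[mid]=0>-6: swap A[0],A[6]; hi=5 → [-6, 1, 6, 7, -2, 5, 0, -4]
A[mid]=-6=-6: mid=1
A[mid]=1>-6: swap A[1],A[5]; hi=4 → [-6, 5, 6, 7, -2, 1, 0, -4]
A[mid]=5>-6: swap A[1],A[4]; hi=3 → [-6, -2, 6, 7, 5, 1, 0, -4]
A[mid]=-2>-6: swap A[1],A[3]; hi=2 → [-6, 7, 6, -2, 5, 1, 0, -4]
A[mid]=7>-6: swap A[1],A[2]; hi=1 → [-6, 6, 7, -2, 5, 1, 0, -4]
A[mid]=6>-6: swap A[1],A[1]; hi=0 → [-6, 6, 7, -2, 5, 1, 0, -4]
end: lo=0, hi=0; A = [-6, 6, 7, -2, 5, 1, 0, -4]

[-6, 6, 7, -2, 5, 1, 0, -4]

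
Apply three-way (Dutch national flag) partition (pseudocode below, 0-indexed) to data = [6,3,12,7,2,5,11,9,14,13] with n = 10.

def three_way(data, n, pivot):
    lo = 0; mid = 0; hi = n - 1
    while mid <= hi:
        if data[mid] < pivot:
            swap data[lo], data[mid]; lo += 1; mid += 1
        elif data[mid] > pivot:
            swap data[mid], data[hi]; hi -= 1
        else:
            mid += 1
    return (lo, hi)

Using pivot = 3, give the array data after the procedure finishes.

pivot = 3; lo=0, mid=0, hi=9
data[mid]=6>3: swap data[0],data[9]; hi=8 → [13,3,12,7,2,5,11,9,14,6]
data[mid]=13>3: swap data[0],data[8]; hi=7 → [14,3,12,7,2,5,11,9,13,6]
data[mid]=14>3: swap data[0],data[7]; hi=6 → [9,3,12,7,2,5,11,14,13,6]
data[mid]=9>3: swap data[0],data[6]; hi=5 → [11,3,12,7,2,5,9,14,13,6]
data[mid]=11>3: swap data[0],data[5]; hi=4 → [5,3,12,7,2,11,9,14,13,6]
data[mid]=5>3: swap data[0],data[4]; hi=3 → [2,3,12,7,5,11,9,14,13,6]
data[mid]=2<3: swap data[0],data[0]; lo=1,mid=1 → [2,3,12,7,5,11,9,14,13,6]
data[mid]=3=3: mid=2
data[mid]=12>3: swap data[2],data[3]; hi=2 → [2,3,7,12,5,11,9,14,13,6]
data[mid]=7>3: swap data[2],data[2]; hi=1 → [2,3,7,12,5,11,9,14,13,6]
end: lo=1, hi=1; data = [2,3,7,12,5,11,9,14,13,6]

[2,3,7,12,5,11,9,14,13,6]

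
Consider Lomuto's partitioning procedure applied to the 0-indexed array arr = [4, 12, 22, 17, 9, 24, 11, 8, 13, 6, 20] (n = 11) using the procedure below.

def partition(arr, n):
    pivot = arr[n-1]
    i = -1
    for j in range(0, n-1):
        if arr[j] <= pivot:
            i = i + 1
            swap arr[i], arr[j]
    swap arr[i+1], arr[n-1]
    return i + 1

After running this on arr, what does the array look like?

[4, 12, 17, 9, 11, 8, 13, 6, 20, 24, 22]

pivot = arr[10] = 20; i = -1
j=0: arr[0]=4 ≤ 20 → i=0, swap arr[0],arr[0] (no change) → [4, 12, 22, 17, 9, 24, 11, 8, 13, 6, 20]
j=1: arr[1]=12 ≤ 20 → i=1, swap arr[1],arr[1] (no change) → [4, 12, 22, 17, 9, 24, 11, 8, 13, 6, 20]
j=2: arr[2]=22 > 20 → no swap
j=3: arr[3]=17 ≤ 20 → i=2, swap arr[2],arr[3] → [4, 12, 17, 22, 9, 24, 11, 8, 13, 6, 20]
j=4: arr[4]=9 ≤ 20 → i=3, swap arr[3],arr[4] → [4, 12, 17, 9, 22, 24, 11, 8, 13, 6, 20]
j=5: arr[5]=24 > 20 → no swap
j=6: arr[6]=11 ≤ 20 → i=4, swap arr[4],arr[6] → [4, 12, 17, 9, 11, 24, 22, 8, 13, 6, 20]
j=7: arr[7]=8 ≤ 20 → i=5, swap arr[5],arr[7] → [4, 12, 17, 9, 11, 8, 22, 24, 13, 6, 20]
j=8: arr[8]=13 ≤ 20 → i=6, swap arr[6],arr[8] → [4, 12, 17, 9, 11, 8, 13, 24, 22, 6, 20]
j=9: arr[9]=6 ≤ 20 → i=7, swap arr[7],arr[9] → [4, 12, 17, 9, 11, 8, 13, 6, 22, 24, 20]
final swap arr[8],arr[10] → [4, 12, 17, 9, 11, 8, 13, 6, 20, 24, 22]; return 8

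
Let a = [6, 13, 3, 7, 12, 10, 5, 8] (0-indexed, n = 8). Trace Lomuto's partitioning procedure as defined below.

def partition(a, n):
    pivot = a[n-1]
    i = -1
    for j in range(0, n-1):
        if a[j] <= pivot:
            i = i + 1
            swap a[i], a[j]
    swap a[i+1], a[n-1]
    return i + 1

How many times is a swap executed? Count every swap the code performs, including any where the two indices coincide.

5

pivot = a[7] = 8; i = -1
j=0: a[0]=6 ≤ 8 → i=0, swap a[0],a[0] (no change) → [6, 13, 3, 7, 12, 10, 5, 8]
j=1: a[1]=13 > 8 → no swap
j=2: a[2]=3 ≤ 8 → i=1, swap a[1],a[2] → [6, 3, 13, 7, 12, 10, 5, 8]
j=3: a[3]=7 ≤ 8 → i=2, swap a[2],a[3] → [6, 3, 7, 13, 12, 10, 5, 8]
j=4: a[4]=12 > 8 → no swap
j=5: a[5]=10 > 8 → no swap
j=6: a[6]=5 ≤ 8 → i=3, swap a[3],a[6] → [6, 3, 7, 5, 12, 10, 13, 8]
final swap a[4],a[7] → [6, 3, 7, 5, 8, 10, 13, 12]; return 4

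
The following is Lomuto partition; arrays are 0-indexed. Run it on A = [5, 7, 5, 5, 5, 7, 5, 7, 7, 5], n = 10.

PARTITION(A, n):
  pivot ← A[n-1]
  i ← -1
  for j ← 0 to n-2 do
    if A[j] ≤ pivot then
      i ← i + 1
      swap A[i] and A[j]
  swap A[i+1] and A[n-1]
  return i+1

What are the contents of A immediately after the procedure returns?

[5, 5, 5, 5, 5, 5, 7, 7, 7, 7]

pivot=5, i=-1
j=0: 5≤5, i=0, swap(0,0) ⇒ [5, 7, 5, 5, 5, 7, 5, 7, 7, 5]
j=1: 7>5, skip
j=2: 5≤5, i=1, swap(1,2) ⇒ [5, 5, 7, 5, 5, 7, 5, 7, 7, 5]
j=3: 5≤5, i=2, swap(2,3) ⇒ [5, 5, 5, 7, 5, 7, 5, 7, 7, 5]
j=4: 5≤5, i=3, swap(3,4) ⇒ [5, 5, 5, 5, 7, 7, 5, 7, 7, 5]
j=5: 7>5, skip
j=6: 5≤5, i=4, swap(4,6) ⇒ [5, 5, 5, 5, 5, 7, 7, 7, 7, 5]
j=7: 7>5, skip
j=8: 7>5, skip
swap(5,9) ⇒ [5, 5, 5, 5, 5, 5, 7, 7, 7, 7]; return 5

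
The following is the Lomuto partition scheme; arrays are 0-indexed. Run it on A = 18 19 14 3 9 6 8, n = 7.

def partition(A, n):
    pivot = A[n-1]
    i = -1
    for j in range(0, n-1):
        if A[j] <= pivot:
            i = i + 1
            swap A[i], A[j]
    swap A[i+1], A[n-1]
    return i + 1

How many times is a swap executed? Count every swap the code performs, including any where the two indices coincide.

pivot = A[6] = 8; i = -1
j=0: A[0]=18 > 8 → no swap
j=1: A[1]=19 > 8 → no swap
j=2: A[2]=14 > 8 → no swap
j=3: A[3]=3 ≤ 8 → i=0, swap A[0],A[3] → 3 19 14 18 9 6 8
j=4: A[4]=9 > 8 → no swap
j=5: A[5]=6 ≤ 8 → i=1, swap A[1],A[5] → 3 6 14 18 9 19 8
final swap A[2],A[6] → 3 6 8 18 9 19 14; return 2

3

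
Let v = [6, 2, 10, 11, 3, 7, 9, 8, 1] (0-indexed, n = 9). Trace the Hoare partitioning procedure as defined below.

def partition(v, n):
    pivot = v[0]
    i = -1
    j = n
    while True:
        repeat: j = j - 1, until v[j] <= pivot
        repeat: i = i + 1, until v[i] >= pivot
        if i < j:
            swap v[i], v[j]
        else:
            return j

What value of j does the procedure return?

2

pivot = v[0] = 6; i = -1, j = 9
j→8 (v[8]=1≤6), i→0 (v[0]=6≥6); i<j, swap → [1, 2, 10, 11, 3, 7, 9, 8, 6]
j→4 (v[4]=3≤6), i→2 (v[2]=10≥6); i<j, swap → [1, 2, 3, 11, 10, 7, 9, 8, 6]
j→2, i→3; i≥j, return j=2. v = [1, 2, 3, 11, 10, 7, 9, 8, 6]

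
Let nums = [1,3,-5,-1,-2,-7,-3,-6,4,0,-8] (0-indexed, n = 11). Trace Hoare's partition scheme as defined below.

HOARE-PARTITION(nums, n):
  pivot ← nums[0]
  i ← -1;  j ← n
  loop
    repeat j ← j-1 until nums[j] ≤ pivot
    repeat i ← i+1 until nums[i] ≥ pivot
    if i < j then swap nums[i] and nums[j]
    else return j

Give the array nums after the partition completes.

[-8,0,-5,-1,-2,-7,-3,-6,4,3,1]

pivot=1
j stops at 10 (-8), i stops at 0 (1); swap ⇒ [-8,3,-5,-1,-2,-7,-3,-6,4,0,1]
j stops at 9 (0), i stops at 1 (3); swap ⇒ [-8,0,-5,-1,-2,-7,-3,-6,4,3,1]
j stops at 7, i stops at 8; i≥j ⇒ return 7. nums=[-8,0,-5,-1,-2,-7,-3,-6,4,3,1]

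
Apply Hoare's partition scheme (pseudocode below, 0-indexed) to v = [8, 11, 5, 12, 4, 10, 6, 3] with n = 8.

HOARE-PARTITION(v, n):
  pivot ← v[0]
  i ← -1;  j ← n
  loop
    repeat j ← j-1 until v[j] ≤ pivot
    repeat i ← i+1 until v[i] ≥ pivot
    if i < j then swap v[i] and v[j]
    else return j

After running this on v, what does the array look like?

[3, 6, 5, 4, 12, 10, 11, 8]

pivot = v[0] = 8; i = -1, j = 8
j→7 (v[7]=3≤8), i→0 (v[0]=8≥8); i<j, swap → [3, 11, 5, 12, 4, 10, 6, 8]
j→6 (v[6]=6≤8), i→1 (v[1]=11≥8); i<j, swap → [3, 6, 5, 12, 4, 10, 11, 8]
j→4 (v[4]=4≤8), i→3 (v[3]=12≥8); i<j, swap → [3, 6, 5, 4, 12, 10, 11, 8]
j→3, i→4; i≥j, return j=3. v = [3, 6, 5, 4, 12, 10, 11, 8]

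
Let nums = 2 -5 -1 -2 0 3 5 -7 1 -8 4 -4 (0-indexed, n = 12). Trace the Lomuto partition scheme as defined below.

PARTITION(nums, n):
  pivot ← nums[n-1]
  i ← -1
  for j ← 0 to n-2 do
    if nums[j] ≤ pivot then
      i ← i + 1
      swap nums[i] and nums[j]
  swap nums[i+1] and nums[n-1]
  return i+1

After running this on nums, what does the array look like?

pivot = nums[11] = -4; i = -1
j=0: nums[0]=2 > -4 → no swap
j=1: nums[1]=-5 ≤ -4 → i=0, swap nums[0],nums[1] → -5 2 -1 -2 0 3 5 -7 1 -8 4 -4
j=2: nums[2]=-1 > -4 → no swap
j=3: nums[3]=-2 > -4 → no swap
j=4: nums[4]=0 > -4 → no swap
j=5: nums[5]=3 > -4 → no swap
j=6: nums[6]=5 > -4 → no swap
j=7: nums[7]=-7 ≤ -4 → i=1, swap nums[1],nums[7] → -5 -7 -1 -2 0 3 5 2 1 -8 4 -4
j=8: nums[8]=1 > -4 → no swap
j=9: nums[9]=-8 ≤ -4 → i=2, swap nums[2],nums[9] → -5 -7 -8 -2 0 3 5 2 1 -1 4 -4
j=10: nums[10]=4 > -4 → no swap
final swap nums[3],nums[11] → -5 -7 -8 -4 0 3 5 2 1 -1 4 -2; return 3

-5 -7 -8 -4 0 3 5 2 1 -1 4 -2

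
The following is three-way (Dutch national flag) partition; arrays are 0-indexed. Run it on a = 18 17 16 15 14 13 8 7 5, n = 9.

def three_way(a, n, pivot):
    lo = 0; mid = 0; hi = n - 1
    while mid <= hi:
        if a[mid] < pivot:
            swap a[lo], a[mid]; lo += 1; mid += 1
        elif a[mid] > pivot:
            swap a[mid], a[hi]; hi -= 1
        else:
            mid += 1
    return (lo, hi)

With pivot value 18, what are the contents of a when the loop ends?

17 16 15 14 13 8 7 5 18

lo=0 mid=0 hi=8
18=18: mid=1
17<18: swap(0,1), lo=1 mid=2 ⇒ 17 18 16 15 14 13 8 7 5
16<18: swap(1,2), lo=2 mid=3 ⇒ 17 16 18 15 14 13 8 7 5
15<18: swap(2,3), lo=3 mid=4 ⇒ 17 16 15 18 14 13 8 7 5
14<18: swap(3,4), lo=4 mid=5 ⇒ 17 16 15 14 18 13 8 7 5
13<18: swap(4,5), lo=5 mid=6 ⇒ 17 16 15 14 13 18 8 7 5
8<18: swap(5,6), lo=6 mid=7 ⇒ 17 16 15 14 13 8 18 7 5
7<18: swap(6,7), lo=7 mid=8 ⇒ 17 16 15 14 13 8 7 18 5
5<18: swap(7,8), lo=8 mid=9 ⇒ 17 16 15 14 13 8 7 5 18
done. lo=8 hi=8; a=17 16 15 14 13 8 7 5 18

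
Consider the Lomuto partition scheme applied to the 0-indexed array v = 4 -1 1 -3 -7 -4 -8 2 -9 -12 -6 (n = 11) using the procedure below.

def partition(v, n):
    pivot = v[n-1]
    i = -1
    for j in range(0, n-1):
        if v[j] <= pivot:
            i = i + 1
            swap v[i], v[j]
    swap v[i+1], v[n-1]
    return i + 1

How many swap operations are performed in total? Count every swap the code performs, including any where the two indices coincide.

5

pivot = v[10] = -6; i = -1
j=0: v[0]=4 > -6 → no swap
j=1: v[1]=-1 > -6 → no swap
j=2: v[2]=1 > -6 → no swap
j=3: v[3]=-3 > -6 → no swap
j=4: v[4]=-7 ≤ -6 → i=0, swap v[0],v[4] → -7 -1 1 -3 4 -4 -8 2 -9 -12 -6
j=5: v[5]=-4 > -6 → no swap
j=6: v[6]=-8 ≤ -6 → i=1, swap v[1],v[6] → -7 -8 1 -3 4 -4 -1 2 -9 -12 -6
j=7: v[7]=2 > -6 → no swap
j=8: v[8]=-9 ≤ -6 → i=2, swap v[2],v[8] → -7 -8 -9 -3 4 -4 -1 2 1 -12 -6
j=9: v[9]=-12 ≤ -6 → i=3, swap v[3],v[9] → -7 -8 -9 -12 4 -4 -1 2 1 -3 -6
final swap v[4],v[10] → -7 -8 -9 -12 -6 -4 -1 2 1 -3 4; return 4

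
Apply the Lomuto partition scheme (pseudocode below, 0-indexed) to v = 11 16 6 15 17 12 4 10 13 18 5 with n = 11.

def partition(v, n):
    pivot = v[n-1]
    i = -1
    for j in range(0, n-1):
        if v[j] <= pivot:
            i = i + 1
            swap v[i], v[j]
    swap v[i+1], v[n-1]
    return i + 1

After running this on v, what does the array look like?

4 5 6 15 17 12 11 10 13 18 16

pivot=5, i=-1
j=0: 11>5, skip
j=1: 16>5, skip
j=2: 6>5, skip
j=3: 15>5, skip
j=4: 17>5, skip
j=5: 12>5, skip
j=6: 4≤5, i=0, swap(0,6) ⇒ 4 16 6 15 17 12 11 10 13 18 5
j=7: 10>5, skip
j=8: 13>5, skip
j=9: 18>5, skip
swap(1,10) ⇒ 4 5 6 15 17 12 11 10 13 18 16; return 1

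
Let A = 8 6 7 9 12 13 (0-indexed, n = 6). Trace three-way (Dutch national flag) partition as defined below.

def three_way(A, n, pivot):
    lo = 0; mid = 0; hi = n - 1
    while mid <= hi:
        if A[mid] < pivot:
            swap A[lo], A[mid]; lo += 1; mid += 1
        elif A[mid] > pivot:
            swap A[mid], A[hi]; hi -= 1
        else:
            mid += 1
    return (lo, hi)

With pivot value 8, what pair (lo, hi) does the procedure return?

(2, 2)

lo=0 mid=0 hi=5
8=8: mid=1
6<8: swap(0,1), lo=1 mid=2 ⇒ 6 8 7 9 12 13
7<8: swap(1,2), lo=2 mid=3 ⇒ 6 7 8 9 12 13
9>8: swap(3,5), hi=4 ⇒ 6 7 8 13 12 9
13>8: swap(3,4), hi=3 ⇒ 6 7 8 12 13 9
12>8: swap(3,3), hi=2 ⇒ 6 7 8 12 13 9
done. lo=2 hi=2; A=6 7 8 12 13 9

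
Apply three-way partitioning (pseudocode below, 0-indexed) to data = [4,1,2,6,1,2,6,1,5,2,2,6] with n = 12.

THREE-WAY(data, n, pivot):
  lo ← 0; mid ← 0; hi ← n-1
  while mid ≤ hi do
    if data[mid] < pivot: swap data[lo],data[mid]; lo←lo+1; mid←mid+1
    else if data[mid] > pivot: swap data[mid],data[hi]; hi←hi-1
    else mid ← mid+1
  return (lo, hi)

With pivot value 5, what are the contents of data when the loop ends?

[4,1,2,2,1,2,2,1,5,6,6,6]

pivot = 5; lo=0, mid=0, hi=11
data[mid]=4<5: swap data[0],data[0]; lo=1,mid=1 → [4,1,2,6,1,2,6,1,5,2,2,6]
data[mid]=1<5: swap data[1],data[1]; lo=2,mid=2 → [4,1,2,6,1,2,6,1,5,2,2,6]
data[mid]=2<5: swap data[2],data[2]; lo=3,mid=3 → [4,1,2,6,1,2,6,1,5,2,2,6]
data[mid]=6>5: swap data[3],data[11]; hi=10 → [4,1,2,6,1,2,6,1,5,2,2,6]
data[mid]=6>5: swap data[3],data[10]; hi=9 → [4,1,2,2,1,2,6,1,5,2,6,6]
data[mid]=2<5: swap data[3],data[3]; lo=4,mid=4 → [4,1,2,2,1,2,6,1,5,2,6,6]
data[mid]=1<5: swap data[4],data[4]; lo=5,mid=5 → [4,1,2,2,1,2,6,1,5,2,6,6]
data[mid]=2<5: swap data[5],data[5]; lo=6,mid=6 → [4,1,2,2,1,2,6,1,5,2,6,6]
data[mid]=6>5: swap data[6],data[9]; hi=8 → [4,1,2,2,1,2,2,1,5,6,6,6]
data[mid]=2<5: swap data[6],data[6]; lo=7,mid=7 → [4,1,2,2,1,2,2,1,5,6,6,6]
data[mid]=1<5: swap data[7],data[7]; lo=8,mid=8 → [4,1,2,2,1,2,2,1,5,6,6,6]
data[mid]=5=5: mid=9
end: lo=8, hi=8; data = [4,1,2,2,1,2,2,1,5,6,6,6]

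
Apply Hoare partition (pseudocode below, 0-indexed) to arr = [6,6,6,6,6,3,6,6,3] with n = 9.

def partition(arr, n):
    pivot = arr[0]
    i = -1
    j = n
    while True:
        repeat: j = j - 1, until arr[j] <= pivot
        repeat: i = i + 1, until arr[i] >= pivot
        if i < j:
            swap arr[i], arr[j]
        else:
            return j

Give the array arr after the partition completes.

pivot=6
j stops at 8 (3), i stops at 0 (6); swap ⇒ [3,6,6,6,6,3,6,6,6]
j stops at 7 (6), i stops at 1 (6); swap ⇒ [3,6,6,6,6,3,6,6,6]
j stops at 6 (6), i stops at 2 (6); swap ⇒ [3,6,6,6,6,3,6,6,6]
j stops at 5 (3), i stops at 3 (6); swap ⇒ [3,6,6,3,6,6,6,6,6]
j stops at 4, i stops at 4; i≥j ⇒ return 4. arr=[3,6,6,3,6,6,6,6,6]

[3,6,6,3,6,6,6,6,6]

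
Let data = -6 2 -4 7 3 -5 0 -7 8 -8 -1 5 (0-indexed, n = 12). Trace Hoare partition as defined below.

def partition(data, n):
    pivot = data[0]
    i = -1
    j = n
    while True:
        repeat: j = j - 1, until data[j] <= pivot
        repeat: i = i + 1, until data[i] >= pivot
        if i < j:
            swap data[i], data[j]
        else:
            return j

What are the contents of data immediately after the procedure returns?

pivot = data[0] = -6; i = -1, j = 12
j→9 (data[9]=-8≤-6), i→0 (data[0]=-6≥-6); i<j, swap → -8 2 -4 7 3 -5 0 -7 8 -6 -1 5
j→7 (data[7]=-7≤-6), i→1 (data[1]=2≥-6); i<j, swap → -8 -7 -4 7 3 -5 0 2 8 -6 -1 5
j→1, i→2; i≥j, return j=1. data = -8 -7 -4 7 3 -5 0 2 8 -6 -1 5

-8 -7 -4 7 3 -5 0 2 8 -6 -1 5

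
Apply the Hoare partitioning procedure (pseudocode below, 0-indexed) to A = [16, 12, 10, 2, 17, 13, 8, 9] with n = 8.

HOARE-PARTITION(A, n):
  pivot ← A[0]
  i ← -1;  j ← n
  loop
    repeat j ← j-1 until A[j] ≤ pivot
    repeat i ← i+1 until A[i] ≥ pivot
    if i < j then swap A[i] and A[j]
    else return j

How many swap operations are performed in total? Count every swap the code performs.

pivot = A[0] = 16; i = -1, j = 8
j→7 (A[7]=9≤16), i→0 (A[0]=16≥16); i<j, swap → [9, 12, 10, 2, 17, 13, 8, 16]
j→6 (A[6]=8≤16), i→4 (A[4]=17≥16); i<j, swap → [9, 12, 10, 2, 8, 13, 17, 16]
j→5, i→6; i≥j, return j=5. A = [9, 12, 10, 2, 8, 13, 17, 16]

2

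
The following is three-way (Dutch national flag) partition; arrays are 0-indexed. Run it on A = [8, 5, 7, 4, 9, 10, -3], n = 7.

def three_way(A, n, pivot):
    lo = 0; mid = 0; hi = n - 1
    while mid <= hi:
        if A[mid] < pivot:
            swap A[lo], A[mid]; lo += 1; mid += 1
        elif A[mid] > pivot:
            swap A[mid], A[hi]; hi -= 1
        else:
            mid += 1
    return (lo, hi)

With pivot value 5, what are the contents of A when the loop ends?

[-3, 4, 5, 9, 10, 7, 8]

lo=0 mid=0 hi=6
8>5: swap(0,6), hi=5 ⇒ [-3, 5, 7, 4, 9, 10, 8]
-3<5: swap(0,0), lo=1 mid=1 ⇒ [-3, 5, 7, 4, 9, 10, 8]
5=5: mid=2
7>5: swap(2,5), hi=4 ⇒ [-3, 5, 10, 4, 9, 7, 8]
10>5: swap(2,4), hi=3 ⇒ [-3, 5, 9, 4, 10, 7, 8]
9>5: swap(2,3), hi=2 ⇒ [-3, 5, 4, 9, 10, 7, 8]
4<5: swap(1,2), lo=2 mid=3 ⇒ [-3, 4, 5, 9, 10, 7, 8]
done. lo=2 hi=2; A=[-3, 4, 5, 9, 10, 7, 8]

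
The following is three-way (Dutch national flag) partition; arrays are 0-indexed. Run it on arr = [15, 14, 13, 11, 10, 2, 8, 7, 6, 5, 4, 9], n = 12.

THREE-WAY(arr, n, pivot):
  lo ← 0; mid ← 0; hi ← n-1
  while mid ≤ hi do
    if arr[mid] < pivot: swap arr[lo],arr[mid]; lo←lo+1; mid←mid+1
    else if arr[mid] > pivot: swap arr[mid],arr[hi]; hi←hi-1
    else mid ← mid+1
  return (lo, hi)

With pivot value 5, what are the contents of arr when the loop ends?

pivot = 5; lo=0, mid=0, hi=11
arr[mid]=15>5: swap arr[0],arr[11]; hi=10 → [9, 14, 13, 11, 10, 2, 8, 7, 6, 5, 4, 15]
arr[mid]=9>5: swap arr[0],arr[10]; hi=9 → [4, 14, 13, 11, 10, 2, 8, 7, 6, 5, 9, 15]
arr[mid]=4<5: swap arr[0],arr[0]; lo=1,mid=1 → [4, 14, 13, 11, 10, 2, 8, 7, 6, 5, 9, 15]
arr[mid]=14>5: swap arr[1],arr[9]; hi=8 → [4, 5, 13, 11, 10, 2, 8, 7, 6, 14, 9, 15]
arr[mid]=5=5: mid=2
arr[mid]=13>5: swap arr[2],arr[8]; hi=7 → [4, 5, 6, 11, 10, 2, 8, 7, 13, 14, 9, 15]
arr[mid]=6>5: swap arr[2],arr[7]; hi=6 → [4, 5, 7, 11, 10, 2, 8, 6, 13, 14, 9, 15]
arr[mid]=7>5: swap arr[2],arr[6]; hi=5 → [4, 5, 8, 11, 10, 2, 7, 6, 13, 14, 9, 15]
arr[mid]=8>5: swap arr[2],arr[5]; hi=4 → [4, 5, 2, 11, 10, 8, 7, 6, 13, 14, 9, 15]
arr[mid]=2<5: swap arr[1],arr[2]; lo=2,mid=3 → [4, 2, 5, 11, 10, 8, 7, 6, 13, 14, 9, 15]
arr[mid]=11>5: swap arr[3],arr[4]; hi=3 → [4, 2, 5, 10, 11, 8, 7, 6, 13, 14, 9, 15]
arr[mid]=10>5: swap arr[3],arr[3]; hi=2 → [4, 2, 5, 10, 11, 8, 7, 6, 13, 14, 9, 15]
end: lo=2, hi=2; arr = [4, 2, 5, 10, 11, 8, 7, 6, 13, 14, 9, 15]

[4, 2, 5, 10, 11, 8, 7, 6, 13, 14, 9, 15]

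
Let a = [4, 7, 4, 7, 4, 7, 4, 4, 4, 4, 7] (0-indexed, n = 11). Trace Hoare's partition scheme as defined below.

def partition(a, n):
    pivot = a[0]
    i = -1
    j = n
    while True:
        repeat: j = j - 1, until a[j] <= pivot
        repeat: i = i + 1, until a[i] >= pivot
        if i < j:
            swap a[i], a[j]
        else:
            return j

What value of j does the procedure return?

4

pivot = a[0] = 4; i = -1, j = 11
j→9 (a[9]=4≤4), i→0 (a[0]=4≥4); i<j, swap → [4, 7, 4, 7, 4, 7, 4, 4, 4, 4, 7]
j→8 (a[8]=4≤4), i→1 (a[1]=7≥4); i<j, swap → [4, 4, 4, 7, 4, 7, 4, 4, 7, 4, 7]
j→7 (a[7]=4≤4), i→2 (a[2]=4≥4); i<j, swap → [4, 4, 4, 7, 4, 7, 4, 4, 7, 4, 7]
j→6 (a[6]=4≤4), i→3 (a[3]=7≥4); i<j, swap → [4, 4, 4, 4, 4, 7, 7, 4, 7, 4, 7]
j→4, i→4; i≥j, return j=4. a = [4, 4, 4, 4, 4, 7, 7, 4, 7, 4, 7]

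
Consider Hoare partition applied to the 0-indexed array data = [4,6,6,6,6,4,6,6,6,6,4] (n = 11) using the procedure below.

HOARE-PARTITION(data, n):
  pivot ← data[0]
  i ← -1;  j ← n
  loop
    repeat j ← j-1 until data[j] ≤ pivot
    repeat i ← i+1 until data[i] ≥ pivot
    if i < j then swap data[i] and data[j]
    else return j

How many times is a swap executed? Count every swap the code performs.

pivot = data[0] = 4; i = -1, j = 11
j→10 (data[10]=4≤4), i→0 (data[0]=4≥4); i<j, swap → [4,6,6,6,6,4,6,6,6,6,4]
j→5 (data[5]=4≤4), i→1 (data[1]=6≥4); i<j, swap → [4,4,6,6,6,6,6,6,6,6,4]
j→1, i→2; i≥j, return j=1. data = [4,4,6,6,6,6,6,6,6,6,4]

2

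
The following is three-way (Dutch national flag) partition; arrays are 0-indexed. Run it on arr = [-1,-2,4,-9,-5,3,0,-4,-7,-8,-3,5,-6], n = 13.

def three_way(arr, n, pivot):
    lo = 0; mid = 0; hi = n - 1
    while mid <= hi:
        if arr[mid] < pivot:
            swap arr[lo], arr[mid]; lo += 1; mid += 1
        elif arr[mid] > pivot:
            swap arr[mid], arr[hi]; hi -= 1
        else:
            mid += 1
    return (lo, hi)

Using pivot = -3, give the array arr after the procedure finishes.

[-6,-8,-9,-5,-7,-4,-3,0,3,4,5,-2,-1]

pivot = -3; lo=0, mid=0, hi=12
arr[mid]=-1>-3: swap arr[0],arr[12]; hi=11 → [-6,-2,4,-9,-5,3,0,-4,-7,-8,-3,5,-1]
arr[mid]=-6<-3: swap arr[0],arr[0]; lo=1,mid=1 → [-6,-2,4,-9,-5,3,0,-4,-7,-8,-3,5,-1]
arr[mid]=-2>-3: swap arr[1],arr[11]; hi=10 → [-6,5,4,-9,-5,3,0,-4,-7,-8,-3,-2,-1]
arr[mid]=5>-3: swap arr[1],arr[10]; hi=9 → [-6,-3,4,-9,-5,3,0,-4,-7,-8,5,-2,-1]
arr[mid]=-3=-3: mid=2
arr[mid]=4>-3: swap arr[2],arr[9]; hi=8 → [-6,-3,-8,-9,-5,3,0,-4,-7,4,5,-2,-1]
arr[mid]=-8<-3: swap arr[1],arr[2]; lo=2,mid=3 → [-6,-8,-3,-9,-5,3,0,-4,-7,4,5,-2,-1]
arr[mid]=-9<-3: swap arr[2],arr[3]; lo=3,mid=4 → [-6,-8,-9,-3,-5,3,0,-4,-7,4,5,-2,-1]
arr[mid]=-5<-3: swap arr[3],arr[4]; lo=4,mid=5 → [-6,-8,-9,-5,-3,3,0,-4,-7,4,5,-2,-1]
arr[mid]=3>-3: swap arr[5],arr[8]; hi=7 → [-6,-8,-9,-5,-3,-7,0,-4,3,4,5,-2,-1]
arr[mid]=-7<-3: swap arr[4],arr[5]; lo=5,mid=6 → [-6,-8,-9,-5,-7,-3,0,-4,3,4,5,-2,-1]
arr[mid]=0>-3: swap arr[6],arr[7]; hi=6 → [-6,-8,-9,-5,-7,-3,-4,0,3,4,5,-2,-1]
arr[mid]=-4<-3: swap arr[5],arr[6]; lo=6,mid=7 → [-6,-8,-9,-5,-7,-4,-3,0,3,4,5,-2,-1]
end: lo=6, hi=6; arr = [-6,-8,-9,-5,-7,-4,-3,0,3,4,5,-2,-1]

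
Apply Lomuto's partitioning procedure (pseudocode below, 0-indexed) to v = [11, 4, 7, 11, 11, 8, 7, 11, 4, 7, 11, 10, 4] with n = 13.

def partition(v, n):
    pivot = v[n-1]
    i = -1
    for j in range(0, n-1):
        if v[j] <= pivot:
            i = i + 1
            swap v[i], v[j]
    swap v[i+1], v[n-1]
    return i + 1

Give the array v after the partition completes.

[4, 4, 4, 11, 11, 8, 7, 11, 11, 7, 11, 10, 7]

pivot=4, i=-1
j=0: 11>4, skip
j=1: 4≤4, i=0, swap(0,1) ⇒ [4, 11, 7, 11, 11, 8, 7, 11, 4, 7, 11, 10, 4]
j=2: 7>4, skip
j=3: 11>4, skip
j=4: 11>4, skip
j=5: 8>4, skip
j=6: 7>4, skip
j=7: 11>4, skip
j=8: 4≤4, i=1, swap(1,8) ⇒ [4, 4, 7, 11, 11, 8, 7, 11, 11, 7, 11, 10, 4]
j=9: 7>4, skip
j=10: 11>4, skip
j=11: 10>4, skip
swap(2,12) ⇒ [4, 4, 4, 11, 11, 8, 7, 11, 11, 7, 11, 10, 7]; return 2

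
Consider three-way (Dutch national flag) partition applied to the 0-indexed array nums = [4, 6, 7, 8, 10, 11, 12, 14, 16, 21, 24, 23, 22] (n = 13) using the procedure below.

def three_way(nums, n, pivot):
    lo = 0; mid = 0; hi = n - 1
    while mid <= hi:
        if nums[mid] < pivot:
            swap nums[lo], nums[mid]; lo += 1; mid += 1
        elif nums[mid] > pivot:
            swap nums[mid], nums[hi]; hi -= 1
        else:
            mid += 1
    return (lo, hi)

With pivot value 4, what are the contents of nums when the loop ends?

[4, 7, 8, 10, 11, 12, 14, 16, 21, 24, 23, 22, 6]

pivot = 4; lo=0, mid=0, hi=12
nums[mid]=4=4: mid=1
nums[mid]=6>4: swap nums[1],nums[12]; hi=11 → [4, 22, 7, 8, 10, 11, 12, 14, 16, 21, 24, 23, 6]
nums[mid]=22>4: swap nums[1],nums[11]; hi=10 → [4, 23, 7, 8, 10, 11, 12, 14, 16, 21, 24, 22, 6]
nums[mid]=23>4: swap nums[1],nums[10]; hi=9 → [4, 24, 7, 8, 10, 11, 12, 14, 16, 21, 23, 22, 6]
nums[mid]=24>4: swap nums[1],nums[9]; hi=8 → [4, 21, 7, 8, 10, 11, 12, 14, 16, 24, 23, 22, 6]
nums[mid]=21>4: swap nums[1],nums[8]; hi=7 → [4, 16, 7, 8, 10, 11, 12, 14, 21, 24, 23, 22, 6]
nums[mid]=16>4: swap nums[1],nums[7]; hi=6 → [4, 14, 7, 8, 10, 11, 12, 16, 21, 24, 23, 22, 6]
nums[mid]=14>4: swap nums[1],nums[6]; hi=5 → [4, 12, 7, 8, 10, 11, 14, 16, 21, 24, 23, 22, 6]
nums[mid]=12>4: swap nums[1],nums[5]; hi=4 → [4, 11, 7, 8, 10, 12, 14, 16, 21, 24, 23, 22, 6]
nums[mid]=11>4: swap nums[1],nums[4]; hi=3 → [4, 10, 7, 8, 11, 12, 14, 16, 21, 24, 23, 22, 6]
nums[mid]=10>4: swap nums[1],nums[3]; hi=2 → [4, 8, 7, 10, 11, 12, 14, 16, 21, 24, 23, 22, 6]
nums[mid]=8>4: swap nums[1],nums[2]; hi=1 → [4, 7, 8, 10, 11, 12, 14, 16, 21, 24, 23, 22, 6]
nums[mid]=7>4: swap nums[1],nums[1]; hi=0 → [4, 7, 8, 10, 11, 12, 14, 16, 21, 24, 23, 22, 6]
end: lo=0, hi=0; nums = [4, 7, 8, 10, 11, 12, 14, 16, 21, 24, 23, 22, 6]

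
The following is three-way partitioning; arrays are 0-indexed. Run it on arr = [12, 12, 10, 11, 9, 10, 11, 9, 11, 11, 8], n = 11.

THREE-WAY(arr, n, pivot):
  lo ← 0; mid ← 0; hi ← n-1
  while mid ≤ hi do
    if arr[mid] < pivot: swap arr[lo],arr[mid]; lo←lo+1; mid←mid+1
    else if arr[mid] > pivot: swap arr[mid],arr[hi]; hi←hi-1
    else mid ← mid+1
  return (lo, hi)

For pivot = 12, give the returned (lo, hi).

(9, 10)

pivot = 12; lo=0, mid=0, hi=10
arr[mid]=12=12: mid=1
arr[mid]=12=12: mid=2
arr[mid]=10<12: swap arr[0],arr[2]; lo=1,mid=3 → [10, 12, 12, 11, 9, 10, 11, 9, 11, 11, 8]
arr[mid]=11<12: swap arr[1],arr[3]; lo=2,mid=4 → [10, 11, 12, 12, 9, 10, 11, 9, 11, 11, 8]
arr[mid]=9<12: swap arr[2],arr[4]; lo=3,mid=5 → [10, 11, 9, 12, 12, 10, 11, 9, 11, 11, 8]
arr[mid]=10<12: swap arr[3],arr[5]; lo=4,mid=6 → [10, 11, 9, 10, 12, 12, 11, 9, 11, 11, 8]
arr[mid]=11<12: swap arr[4],arr[6]; lo=5,mid=7 → [10, 11, 9, 10, 11, 12, 12, 9, 11, 11, 8]
arr[mid]=9<12: swap arr[5],arr[7]; lo=6,mid=8 → [10, 11, 9, 10, 11, 9, 12, 12, 11, 11, 8]
arr[mid]=11<12: swap arr[6],arr[8]; lo=7,mid=9 → [10, 11, 9, 10, 11, 9, 11, 12, 12, 11, 8]
arr[mid]=11<12: swap arr[7],arr[9]; lo=8,mid=10 → [10, 11, 9, 10, 11, 9, 11, 11, 12, 12, 8]
arr[mid]=8<12: swap arr[8],arr[10]; lo=9,mid=11 → [10, 11, 9, 10, 11, 9, 11, 11, 8, 12, 12]
end: lo=9, hi=10; arr = [10, 11, 9, 10, 11, 9, 11, 11, 8, 12, 12]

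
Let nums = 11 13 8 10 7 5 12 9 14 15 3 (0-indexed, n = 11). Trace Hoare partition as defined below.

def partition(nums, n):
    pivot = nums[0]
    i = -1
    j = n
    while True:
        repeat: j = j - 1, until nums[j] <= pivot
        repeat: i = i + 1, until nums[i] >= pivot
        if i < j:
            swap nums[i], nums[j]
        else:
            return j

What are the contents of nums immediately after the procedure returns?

3 9 8 10 7 5 12 13 14 15 11

pivot=11
j stops at 10 (3), i stops at 0 (11); swap ⇒ 3 13 8 10 7 5 12 9 14 15 11
j stops at 7 (9), i stops at 1 (13); swap ⇒ 3 9 8 10 7 5 12 13 14 15 11
j stops at 5, i stops at 6; i≥j ⇒ return 5. nums=3 9 8 10 7 5 12 13 14 15 11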